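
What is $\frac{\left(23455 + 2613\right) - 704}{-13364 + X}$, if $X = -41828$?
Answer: $- \frac{6341}{13798} \approx -0.45956$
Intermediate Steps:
$\frac{\left(23455 + 2613\right) - 704}{-13364 + X} = \frac{\left(23455 + 2613\right) - 704}{-13364 - 41828} = \frac{26068 - 704}{-55192} = 25364 \left(- \frac{1}{55192}\right) = - \frac{6341}{13798}$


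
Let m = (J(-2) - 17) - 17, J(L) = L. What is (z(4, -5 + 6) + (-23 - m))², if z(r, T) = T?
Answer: 196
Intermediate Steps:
m = -36 (m = (-2 - 17) - 17 = -19 - 17 = -36)
(z(4, -5 + 6) + (-23 - m))² = ((-5 + 6) + (-23 - 1*(-36)))² = (1 + (-23 + 36))² = (1 + 13)² = 14² = 196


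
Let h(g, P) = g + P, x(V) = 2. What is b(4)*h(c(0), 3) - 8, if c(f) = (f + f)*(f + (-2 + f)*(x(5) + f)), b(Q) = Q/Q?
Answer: -5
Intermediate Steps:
b(Q) = 1
c(f) = 2*f*(f + (-2 + f)*(2 + f)) (c(f) = (f + f)*(f + (-2 + f)*(2 + f)) = (2*f)*(f + (-2 + f)*(2 + f)) = 2*f*(f + (-2 + f)*(2 + f)))
h(g, P) = P + g
b(4)*h(c(0), 3) - 8 = 1*(3 + 2*0*(-4 + 0 + 0²)) - 8 = 1*(3 + 2*0*(-4 + 0 + 0)) - 8 = 1*(3 + 2*0*(-4)) - 8 = 1*(3 + 0) - 8 = 1*3 - 8 = 3 - 8 = -5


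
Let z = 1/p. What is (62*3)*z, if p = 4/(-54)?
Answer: -2511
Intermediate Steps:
p = -2/27 (p = 4*(-1/54) = -2/27 ≈ -0.074074)
z = -27/2 (z = 1/(-2/27) = -27/2 ≈ -13.500)
(62*3)*z = (62*3)*(-27/2) = 186*(-27/2) = -2511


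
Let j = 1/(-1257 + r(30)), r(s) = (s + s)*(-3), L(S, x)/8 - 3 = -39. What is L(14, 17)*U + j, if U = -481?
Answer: 199064735/1437 ≈ 1.3853e+5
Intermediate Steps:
L(S, x) = -288 (L(S, x) = 24 + 8*(-39) = 24 - 312 = -288)
r(s) = -6*s (r(s) = (2*s)*(-3) = -6*s)
j = -1/1437 (j = 1/(-1257 - 6*30) = 1/(-1257 - 180) = 1/(-1437) = -1/1437 ≈ -0.00069589)
L(14, 17)*U + j = -288*(-481) - 1/1437 = 138528 - 1/1437 = 199064735/1437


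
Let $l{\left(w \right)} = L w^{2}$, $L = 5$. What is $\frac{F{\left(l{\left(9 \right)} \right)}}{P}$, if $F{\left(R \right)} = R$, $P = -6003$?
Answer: $- \frac{45}{667} \approx -0.067466$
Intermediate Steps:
$l{\left(w \right)} = 5 w^{2}$
$\frac{F{\left(l{\left(9 \right)} \right)}}{P} = \frac{5 \cdot 9^{2}}{-6003} = 5 \cdot 81 \left(- \frac{1}{6003}\right) = 405 \left(- \frac{1}{6003}\right) = - \frac{45}{667}$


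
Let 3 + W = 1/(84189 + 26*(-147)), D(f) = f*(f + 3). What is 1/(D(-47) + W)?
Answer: 80367/165957856 ≈ 0.00048426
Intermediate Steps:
D(f) = f*(3 + f)
W = -241100/80367 (W = -3 + 1/(84189 + 26*(-147)) = -3 + 1/(84189 - 3822) = -3 + 1/80367 = -241100/80367 ≈ -3.0000)
1/(D(-47) + W) = 1/(-47*(3 - 47) - 241100/80367) = 1/(-47*(-44) - 241100/80367) = 1/(2068 - 241100/80367) = 1/(165957856/80367) = 80367/165957856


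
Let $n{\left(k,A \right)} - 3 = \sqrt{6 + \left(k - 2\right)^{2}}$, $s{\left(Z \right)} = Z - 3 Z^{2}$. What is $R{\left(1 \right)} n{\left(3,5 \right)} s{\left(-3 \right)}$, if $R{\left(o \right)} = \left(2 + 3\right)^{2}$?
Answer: $-2250 - 750 \sqrt{7} \approx -4234.3$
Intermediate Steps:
$R{\left(o \right)} = 25$ ($R{\left(o \right)} = 5^{2} = 25$)
$n{\left(k,A \right)} = 3 + \sqrt{6 + \left(-2 + k\right)^{2}}$ ($n{\left(k,A \right)} = 3 + \sqrt{6 + \left(k - 2\right)^{2}} = 3 + \sqrt{6 + \left(-2 + k\right)^{2}}$)
$R{\left(1 \right)} n{\left(3,5 \right)} s{\left(-3 \right)} = 25 \left(3 + \sqrt{6 + \left(-2 + 3\right)^{2}}\right) \left(- 3 \left(1 - -9\right)\right) = 25 \left(3 + \sqrt{6 + 1^{2}}\right) \left(- 3 \left(1 + 9\right)\right) = 25 \left(3 + \sqrt{6 + 1}\right) \left(\left(-3\right) 10\right) = 25 \left(3 + \sqrt{7}\right) \left(-30\right) = \left(75 + 25 \sqrt{7}\right) \left(-30\right) = -2250 - 750 \sqrt{7}$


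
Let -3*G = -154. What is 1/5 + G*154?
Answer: 118583/15 ≈ 7905.5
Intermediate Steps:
G = 154/3 (G = -⅓*(-154) = 154/3 ≈ 51.333)
1/5 + G*154 = 1/5 + (154/3)*154 = ⅕ + 23716/3 = 118583/15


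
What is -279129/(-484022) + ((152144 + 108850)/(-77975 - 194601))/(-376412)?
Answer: 7159751652514779/12415270459577216 ≈ 0.57669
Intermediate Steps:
-279129/(-484022) + ((152144 + 108850)/(-77975 - 194601))/(-376412) = -279129*(-1/484022) + (260994/(-272576))*(-1/376412) = 279129/484022 + (260994*(-1/272576))*(-1/376412) = 279129/484022 - 130497/136288*(-1/376412) = 279129/484022 + 130497/51300438656 = 7159751652514779/12415270459577216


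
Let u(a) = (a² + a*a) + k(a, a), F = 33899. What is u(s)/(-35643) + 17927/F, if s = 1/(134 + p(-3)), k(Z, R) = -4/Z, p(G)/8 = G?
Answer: 12097920713/22354695550 ≈ 0.54118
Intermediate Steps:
p(G) = 8*G
s = 1/110 (s = 1/(134 + 8*(-3)) = 1/(134 - 24) = 1/110 ≈ 0.0090909)
u(a) = -4/a + 2*a² (u(a) = (a² + a*a) - 4/a = (a² + a²) - 4/a = 2*a² - 4/a = -4/a + 2*a²)
u(s)/(-35643) + 17927/F = (2*(-2 + (1/110)³)/(1/110))/(-35643) + 17927/33899 = (2*110*(-2 + 1/1331000))*(-1/35643) + 17927*(1/33899) = (2*110*(-2661999/1331000))*(-1/35643) + 17927/33899 = -2661999/6050*(-1/35643) + 17927/33899 = 887333/71880050 + 17927/33899 = 12097920713/22354695550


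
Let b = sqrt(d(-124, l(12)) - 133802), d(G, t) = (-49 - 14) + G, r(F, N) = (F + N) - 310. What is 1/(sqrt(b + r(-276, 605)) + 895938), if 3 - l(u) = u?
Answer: 1/(895938 + sqrt(19 + I*sqrt(133989))) ≈ 1.1161e-6 - 2.0e-11*I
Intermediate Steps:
l(u) = 3 - u
r(F, N) = -310 + F + N
d(G, t) = -63 + G
b = I*sqrt(133989) (b = sqrt((-63 - 124) - 133802) = sqrt(-187 - 133802) = sqrt(-133989) = I*sqrt(133989) ≈ 366.04*I)
1/(sqrt(b + r(-276, 605)) + 895938) = 1/(sqrt(I*sqrt(133989) + (-310 - 276 + 605)) + 895938) = 1/(sqrt(I*sqrt(133989) + 19) + 895938) = 1/(sqrt(19 + I*sqrt(133989)) + 895938) = 1/(895938 + sqrt(19 + I*sqrt(133989)))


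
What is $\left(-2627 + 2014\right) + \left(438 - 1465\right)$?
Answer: $-1640$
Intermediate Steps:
$\left(-2627 + 2014\right) + \left(438 - 1465\right) = -613 + \left(438 - 1465\right) = -613 - 1027 = -1640$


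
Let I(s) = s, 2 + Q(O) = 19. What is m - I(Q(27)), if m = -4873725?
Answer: -4873742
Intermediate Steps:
Q(O) = 17 (Q(O) = -2 + 19 = 17)
m - I(Q(27)) = -4873725 - 1*17 = -4873725 - 17 = -4873742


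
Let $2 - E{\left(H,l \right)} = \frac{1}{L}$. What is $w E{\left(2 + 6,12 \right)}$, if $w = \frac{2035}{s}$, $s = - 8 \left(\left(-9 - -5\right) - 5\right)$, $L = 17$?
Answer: $\frac{22385}{408} \approx 54.865$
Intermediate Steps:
$E{\left(H,l \right)} = \frac{33}{17}$ ($E{\left(H,l \right)} = 2 - \frac{1}{17} = \frac{33}{17}$)
$s = 72$ ($s = - 8 \left(\left(-9 + 5\right) - 5\right) = - 8 \left(-4 - 5\right) = \left(-8\right) \left(-9\right) = 72$)
$w = \frac{2035}{72} \approx 28.264$
$w E{\left(2 + 6,12 \right)} = \frac{2035}{72} \cdot \frac{33}{17} = \frac{22385}{408}$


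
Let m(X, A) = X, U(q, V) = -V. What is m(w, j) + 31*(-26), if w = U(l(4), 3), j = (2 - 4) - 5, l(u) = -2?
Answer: -809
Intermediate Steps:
j = -7 (j = -2 - 5 = -7)
w = -3 (w = -1*3 = -3)
m(w, j) + 31*(-26) = -3 + 31*(-26) = -3 - 806 = -809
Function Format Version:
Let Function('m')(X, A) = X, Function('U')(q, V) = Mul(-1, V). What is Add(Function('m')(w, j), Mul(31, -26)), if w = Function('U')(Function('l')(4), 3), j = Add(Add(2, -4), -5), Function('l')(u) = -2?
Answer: -809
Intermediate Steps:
j = -7 (j = Add(-2, -5) = -7)
w = -3 (w = Mul(-1, 3) = -3)
Add(Function('m')(w, j), Mul(31, -26)) = Add(-3, Mul(31, -26)) = Add(-3, -806) = -809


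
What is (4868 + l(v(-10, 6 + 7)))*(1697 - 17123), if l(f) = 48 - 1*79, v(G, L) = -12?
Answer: -74615562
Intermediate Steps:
l(f) = -31 (l(f) = 48 - 79 = -31)
(4868 + l(v(-10, 6 + 7)))*(1697 - 17123) = (4868 - 31)*(1697 - 17123) = 4837*(-15426) = -74615562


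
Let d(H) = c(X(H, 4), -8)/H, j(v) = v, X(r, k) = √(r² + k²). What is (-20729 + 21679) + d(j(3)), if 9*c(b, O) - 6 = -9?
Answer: 8549/9 ≈ 949.89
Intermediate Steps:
X(r, k) = √(k² + r²)
c(b, O) = -⅓ (c(b, O) = ⅔ + (⅑)*(-9) = ⅔ - 1 = -⅓)
d(H) = -1/(3*H)
(-20729 + 21679) + d(j(3)) = (-20729 + 21679) - ⅓/3 = 950 - ⅓*⅓ = 950 - ⅑ = 8549/9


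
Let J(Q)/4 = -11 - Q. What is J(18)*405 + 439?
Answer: -46541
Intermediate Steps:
J(Q) = -44 - 4*Q (J(Q) = 4*(-11 - Q) = -44 - 4*Q)
J(18)*405 + 439 = (-44 - 4*18)*405 + 439 = (-44 - 72)*405 + 439 = -116*405 + 439 = -46980 + 439 = -46541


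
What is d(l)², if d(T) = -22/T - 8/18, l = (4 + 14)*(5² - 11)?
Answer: 4489/15876 ≈ 0.28275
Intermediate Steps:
l = 252 (l = 18*(25 - 11) = 18*14 = 252)
d(T) = -4/9 - 22/T (d(T) = -22/T - 8*1/18 = -22/T - 4/9 = -4/9 - 22/T)
d(l)² = (-4/9 - 22/252)² = (-4/9 - 22*1/252)² = (-4/9 - 11/126)² = (-67/126)² = 4489/15876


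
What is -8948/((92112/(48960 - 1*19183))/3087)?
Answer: -68542872321/7676 ≈ -8.9295e+6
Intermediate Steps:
-8948/((92112/(48960 - 1*19183))/3087) = -8948/((92112/(48960 - 19183))*(1/3087)) = -8948/((92112/29777)*(1/3087)) = -8948/30704/30640533 = -8948*30640533/30704 = -68542872321/7676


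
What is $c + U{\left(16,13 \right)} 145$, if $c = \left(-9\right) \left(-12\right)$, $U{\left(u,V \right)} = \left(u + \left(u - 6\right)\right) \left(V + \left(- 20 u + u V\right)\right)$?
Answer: $-373122$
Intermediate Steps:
$U{\left(u,V \right)} = \left(-6 + 2 u\right) \left(V - 20 u + V u\right)$ ($U{\left(u,V \right)} = \left(u + \left(-6 + u\right)\right) \left(V + \left(- 20 u + V u\right)\right) = \left(-6 + 2 u\right) \left(V - 20 u + V u\right)$)
$c = 108$
$c + U{\left(16,13 \right)} 145 = 108 + \left(- 40 \cdot 16^{2} - 78 + 120 \cdot 16 - 52 \cdot 16 + 2 \cdot 13 \cdot 16^{2}\right) 145 = 108 + \left(\left(-40\right) 256 - 78 + 1920 - 832 + 2 \cdot 13 \cdot 256\right) 145 = 108 + \left(-10240 - 78 + 1920 - 832 + 6656\right) 145 = 108 - 373230 = -373122$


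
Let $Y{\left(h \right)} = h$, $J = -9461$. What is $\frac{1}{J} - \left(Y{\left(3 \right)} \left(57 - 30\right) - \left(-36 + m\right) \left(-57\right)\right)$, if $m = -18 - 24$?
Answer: $\frac{41297264}{9461} \approx 4365.0$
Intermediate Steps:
$m = -42$
$\frac{1}{J} - \left(Y{\left(3 \right)} \left(57 - 30\right) - \left(-36 + m\right) \left(-57\right)\right) = \frac{1}{-9461} - \left(3 \left(57 - 30\right) - \left(-36 - 42\right) \left(-57\right)\right) = - \frac{1}{9461} - \left(3 \cdot 27 - \left(-78\right) \left(-57\right)\right) = - \frac{1}{9461} - \left(81 - 4446\right) = - \frac{1}{9461} - -4365 = - \frac{1}{9461} + 4365 = \frac{41297264}{9461}$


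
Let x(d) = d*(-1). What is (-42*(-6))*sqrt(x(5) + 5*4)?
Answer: 252*sqrt(15) ≈ 975.99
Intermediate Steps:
x(d) = -d
(-42*(-6))*sqrt(x(5) + 5*4) = (-42*(-6))*sqrt(-1*5 + 5*4) = 252*sqrt(-5 + 20) = 252*sqrt(15)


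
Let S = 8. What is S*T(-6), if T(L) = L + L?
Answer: -96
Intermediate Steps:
T(L) = 2*L
S*T(-6) = 8*(2*(-6)) = 8*(-12) = -96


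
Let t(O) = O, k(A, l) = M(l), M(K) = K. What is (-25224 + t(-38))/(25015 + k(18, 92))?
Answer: -25262/25107 ≈ -1.0062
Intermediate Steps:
k(A, l) = l
(-25224 + t(-38))/(25015 + k(18, 92)) = (-25224 - 38)/(25015 + 92) = -25262/25107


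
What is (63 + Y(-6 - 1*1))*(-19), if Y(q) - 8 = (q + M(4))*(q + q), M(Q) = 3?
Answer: -2413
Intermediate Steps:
Y(q) = 8 + 2*q*(3 + q) (Y(q) = 8 + (q + 3)*(q + q) = 8 + (3 + q)*(2*q) = 8 + 2*q*(3 + q))
(63 + Y(-6 - 1*1))*(-19) = (63 + (8 + 2*(-6 - 1*1)² + 6*(-6 - 1*1)))*(-19) = (63 + (8 + 2*(-6 - 1)² + 6*(-6 - 1)))*(-19) = (63 + (8 + 2*(-7)² + 6*(-7)))*(-19) = (63 + (8 + 2*49 - 42))*(-19) = (63 + (8 + 98 - 42))*(-19) = (63 + 64)*(-19) = 127*(-19) = -2413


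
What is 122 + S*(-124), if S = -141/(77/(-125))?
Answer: -2176106/77 ≈ -28261.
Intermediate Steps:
S = 17625/77 (S = -141/(77*(-1/125)) = -141/(-77/125) = -141*(-125/77) = 17625/77 ≈ 228.90)
122 + S*(-124) = 122 + (17625/77)*(-124) = 122 - 2185500/77 = -2176106/77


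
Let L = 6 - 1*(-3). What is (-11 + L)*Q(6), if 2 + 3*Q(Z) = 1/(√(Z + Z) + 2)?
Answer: 3/2 - √3/6 ≈ 1.2113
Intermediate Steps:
L = 9 (L = 6 + 3 = 9)
Q(Z) = -⅔ + 1/(3*(2 + √2*√Z)) (Q(Z) = -⅔ + 1/(3*(√(Z + Z) + 2)) = -⅔ + 1/(3*(√(2*Z) + 2)) = -⅔ + 1/(3*(√2*√Z + 2)) = -⅔ + 1/(3*(2 + √2*√Z)))
(-11 + L)*Q(6) = (-11 + 9)*((-3 - 2*√2*√6)/(3*(2 + √2*√6))) = -2*(-3 - 4*√3)/(3*(2 + 2*√3))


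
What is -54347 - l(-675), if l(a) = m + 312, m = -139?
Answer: -54520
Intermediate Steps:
l(a) = 173 (l(a) = -139 + 312 = 173)
-54347 - l(-675) = -54347 - 1*173 = -54347 - 173 = -54520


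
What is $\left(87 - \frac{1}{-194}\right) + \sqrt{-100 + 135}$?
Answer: $\frac{16879}{194} + \sqrt{35} \approx 92.921$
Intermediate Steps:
$\left(87 - \frac{1}{-194}\right) + \sqrt{-100 + 135} = \left(87 - - \frac{1}{194}\right) + \sqrt{35} = \left(87 + \frac{1}{194}\right) + \sqrt{35} = \frac{16879}{194} + \sqrt{35}$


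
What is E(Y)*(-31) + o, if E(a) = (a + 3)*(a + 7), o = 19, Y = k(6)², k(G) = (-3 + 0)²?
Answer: -229133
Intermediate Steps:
k(G) = 9 (k(G) = (-3)² = 9)
Y = 81 (Y = 9² = 81)
E(a) = (3 + a)*(7 + a)
E(Y)*(-31) + o = (21 + 81² + 10*81)*(-31) + 19 = (21 + 6561 + 810)*(-31) + 19 = 7392*(-31) + 19 = -229152 + 19 = -229133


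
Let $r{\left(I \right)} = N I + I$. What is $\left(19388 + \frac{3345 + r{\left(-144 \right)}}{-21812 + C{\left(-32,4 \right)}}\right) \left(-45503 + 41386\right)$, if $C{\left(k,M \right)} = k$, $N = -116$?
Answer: $- \frac{1743514781339}{21844} \approx -7.9817 \cdot 10^{7}$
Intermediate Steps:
$r{\left(I \right)} = - 115 I$ ($r{\left(I \right)} = - 116 I + I = - 115 I$)
$\left(19388 + \frac{3345 + r{\left(-144 \right)}}{-21812 + C{\left(-32,4 \right)}}\right) \left(-45503 + 41386\right) = \left(19388 + \frac{3345 - -16560}{-21812 - 32}\right) \left(-45503 + 41386\right) = \left(19388 + \frac{3345 + 16560}{-21844}\right) \left(-4117\right) = \left(19388 + 19905 \left(- \frac{1}{21844}\right)\right) \left(-4117\right) = \left(19388 - \frac{19905}{21844}\right) \left(-4117\right) = \frac{423491567}{21844} \left(-4117\right) = - \frac{1743514781339}{21844}$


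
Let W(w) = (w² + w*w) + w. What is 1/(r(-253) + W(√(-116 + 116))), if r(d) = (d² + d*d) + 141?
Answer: 1/128159 ≈ 7.8028e-6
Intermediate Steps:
r(d) = 141 + 2*d² (r(d) = (d² + d²) + 141 = 2*d² + 141 = 141 + 2*d²)
W(w) = w + 2*w² (W(w) = (w² + w²) + w = 2*w² + w = w + 2*w²)
1/(r(-253) + W(√(-116 + 116))) = 1/((141 + 2*(-253)²) + √(-116 + 116)*(1 + 2*√(-116 + 116))) = 1/((141 + 2*64009) + √0*(1 + 2*√0)) = 1/((141 + 128018) + 0*(1 + 2*0)) = 1/(128159 + 0*(1 + 0)) = 1/(128159 + 0*1) = 1/(128159 + 0) = 1/128159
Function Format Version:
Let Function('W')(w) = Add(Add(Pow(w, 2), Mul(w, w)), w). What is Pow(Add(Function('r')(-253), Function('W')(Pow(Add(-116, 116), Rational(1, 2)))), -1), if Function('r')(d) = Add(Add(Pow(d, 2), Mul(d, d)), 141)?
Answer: Rational(1, 128159) ≈ 7.8028e-6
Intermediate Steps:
Function('r')(d) = Add(141, Mul(2, Pow(d, 2))) (Function('r')(d) = Add(Add(Pow(d, 2), Pow(d, 2)), 141) = Add(Mul(2, Pow(d, 2)), 141) = Add(141, Mul(2, Pow(d, 2))))
Function('W')(w) = Add(w, Mul(2, Pow(w, 2))) (Function('W')(w) = Add(Add(Pow(w, 2), Pow(w, 2)), w) = Add(Mul(2, Pow(w, 2)), w) = Add(w, Mul(2, Pow(w, 2))))
Pow(Add(Function('r')(-253), Function('W')(Pow(Add(-116, 116), Rational(1, 2)))), -1) = Pow(Add(Add(141, Mul(2, Pow(-253, 2))), Mul(Pow(Add(-116, 116), Rational(1, 2)), Add(1, Mul(2, Pow(Add(-116, 116), Rational(1, 2)))))), -1) = Pow(Add(Add(141, Mul(2, 64009)), Mul(Pow(0, Rational(1, 2)), Add(1, Mul(2, Pow(0, Rational(1, 2)))))), -1) = Pow(Add(Add(141, 128018), Mul(0, Add(1, Mul(2, 0)))), -1) = Pow(Add(128159, Mul(0, Add(1, 0))), -1) = Pow(Add(128159, Mul(0, 1)), -1) = Pow(Add(128159, 0), -1) = Pow(128159, -1) = Rational(1, 128159)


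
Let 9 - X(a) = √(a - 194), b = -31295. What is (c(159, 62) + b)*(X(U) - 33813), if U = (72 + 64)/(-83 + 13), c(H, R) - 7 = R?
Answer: 1055563704 + 93678*I*√26670/35 ≈ 1.0556e+9 + 4.371e+5*I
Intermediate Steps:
c(H, R) = 7 + R
U = -68/35 (U = 136/(-70) = 136*(-1/70) = -68/35 ≈ -1.9429)
X(a) = 9 - √(-194 + a) (X(a) = 9 - √(a - 194) = 9 - √(-194 + a))
(c(159, 62) + b)*(X(U) - 33813) = ((7 + 62) - 31295)*((9 - √(-194 - 68/35)) - 33813) = (69 - 31295)*((9 - √(-6858/35)) - 33813) = -31226*((9 - 3*I*√26670/35) - 33813) = -31226*(-33804 - 3*I*√26670/35) = 1055563704 + 93678*I*√26670/35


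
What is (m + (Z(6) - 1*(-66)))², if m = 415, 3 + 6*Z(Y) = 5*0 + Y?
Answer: 927369/4 ≈ 2.3184e+5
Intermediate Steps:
Z(Y) = -½ + Y/6 (Z(Y) = -½ + (5*0 + Y)/6 = -½ + (0 + Y)/6 = -½ + Y/6)
(m + (Z(6) - 1*(-66)))² = (415 + ((-½ + (⅙)*6) - 1*(-66)))² = (415 + ((-½ + 1) + 66))² = (415 + (½ + 66))² = (415 + 133/2)² = (963/2)² = 927369/4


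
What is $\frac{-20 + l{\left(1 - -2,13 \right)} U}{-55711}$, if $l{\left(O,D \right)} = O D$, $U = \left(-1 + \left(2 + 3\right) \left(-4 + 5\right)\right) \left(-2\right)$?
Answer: $\frac{332}{55711} \approx 0.0059593$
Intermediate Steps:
$U = -8$ ($U = \left(-1 + 5 \cdot 1\right) \left(-2\right) = \left(-1 + 5\right) \left(-2\right) = 4 \left(-2\right) = -8$)
$l{\left(O,D \right)} = D O$
$\frac{-20 + l{\left(1 - -2,13 \right)} U}{-55711} = \frac{-20 + 13 \left(1 - -2\right) \left(-8\right)}{-55711} = \left(-20 + 13 \left(1 + 2\right) \left(-8\right)\right) \left(- \frac{1}{55711}\right) = \left(-20 + 13 \cdot 3 \left(-8\right)\right) \left(- \frac{1}{55711}\right) = \left(-20 + 39 \left(-8\right)\right) \left(- \frac{1}{55711}\right) = \left(-20 - 312\right) \left(- \frac{1}{55711}\right) = \left(-332\right) \left(- \frac{1}{55711}\right) = \frac{332}{55711}$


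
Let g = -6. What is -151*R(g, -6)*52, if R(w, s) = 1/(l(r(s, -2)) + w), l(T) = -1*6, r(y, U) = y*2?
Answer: 1963/3 ≈ 654.33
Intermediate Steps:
r(y, U) = 2*y
l(T) = -6
R(w, s) = 1/(-6 + w)
-151*R(g, -6)*52 = -151/(-6 - 6)*52 = -151/(-12)*52 = -151*(-1/12)*52 = (151/12)*52 = 1963/3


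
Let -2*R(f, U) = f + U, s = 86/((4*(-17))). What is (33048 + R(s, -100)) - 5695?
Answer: 1863447/68 ≈ 27404.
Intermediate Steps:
s = -43/34 (s = 86/(-68) = 86*(-1/68) = -43/34 ≈ -1.2647)
R(f, U) = -U/2 - f/2 (R(f, U) = -(f + U)/2 = -(U + f)/2 = -U/2 - f/2)
(33048 + R(s, -100)) - 5695 = (33048 + (-½*(-100) - ½*(-43/34))) - 5695 = (33048 + (50 + 43/68)) - 5695 = (33048 + 3443/68) - 5695 = 2250707/68 - 5695 = 1863447/68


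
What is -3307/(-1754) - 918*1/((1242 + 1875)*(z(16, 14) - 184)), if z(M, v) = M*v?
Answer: 34225549/18224060 ≈ 1.8780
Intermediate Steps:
-3307/(-1754) - 918*1/((1242 + 1875)*(z(16, 14) - 184)) = -3307/(-1754) - 918*1/((1242 + 1875)*(16*14 - 184)) = -3307*(-1/1754) - 918*1/(3117*(224 - 184)) = 3307/1754 - 918/(3117*40) = 3307/1754 - 918/124680 = 3307/1754 - 918*1/124680 = 3307/1754 - 153/20780 = 34225549/18224060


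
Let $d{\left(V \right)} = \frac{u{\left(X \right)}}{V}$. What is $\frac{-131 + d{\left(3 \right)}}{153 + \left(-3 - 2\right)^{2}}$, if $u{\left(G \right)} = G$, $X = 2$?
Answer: $- \frac{391}{534} \approx -0.73221$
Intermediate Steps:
$d{\left(V \right)} = \frac{2}{V}$
$\frac{-131 + d{\left(3 \right)}}{153 + \left(-3 - 2\right)^{2}} = \frac{-131 + \frac{2}{3}}{153 + \left(-3 - 2\right)^{2}} = \frac{-131 + 2 \cdot \frac{1}{3}}{153 + \left(-5\right)^{2}} = \frac{-131 + \frac{2}{3}}{153 + 25} = - \frac{391}{3 \cdot 178} = \left(- \frac{391}{3}\right) \frac{1}{178} = - \frac{391}{534}$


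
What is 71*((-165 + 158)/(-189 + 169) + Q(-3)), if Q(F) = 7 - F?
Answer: 14697/20 ≈ 734.85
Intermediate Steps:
71*((-165 + 158)/(-189 + 169) + Q(-3)) = 71*((-165 + 158)/(-189 + 169) + (7 - 1*(-3))) = 71*(-7/(-20) + (7 + 3)) = 71*(-7*(-1/20) + 10) = 71*(7/20 + 10) = 71*(207/20) = 14697/20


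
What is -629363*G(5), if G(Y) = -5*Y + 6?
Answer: 11957897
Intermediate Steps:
G(Y) = 6 - 5*Y
-629363*G(5) = -629363*(6 - 5*5) = -629363*(6 - 25) = -629363*(-19) = 11957897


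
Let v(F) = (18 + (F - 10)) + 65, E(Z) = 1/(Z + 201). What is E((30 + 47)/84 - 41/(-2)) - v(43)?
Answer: -309592/2669 ≈ -116.00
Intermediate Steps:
E(Z) = 1/(201 + Z)
v(F) = 73 + F (v(F) = (18 + (-10 + F)) + 65 = (8 + F) + 65 = 73 + F)
E((30 + 47)/84 - 41/(-2)) - v(43) = 1/(201 + ((30 + 47)/84 - 41/(-2))) - (73 + 43) = 1/(201 + (77*(1/84) - 41*(-1/2))) - 1*116 = 1/(201 + (11/12 + 41/2)) - 116 = 1/(201 + 257/12) - 116 = 1/(2669/12) - 116 = 12/2669 - 116 = -309592/2669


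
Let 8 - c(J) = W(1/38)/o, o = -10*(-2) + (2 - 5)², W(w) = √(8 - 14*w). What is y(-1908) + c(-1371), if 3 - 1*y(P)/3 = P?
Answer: 5741 - √2755/551 ≈ 5740.9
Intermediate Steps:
y(P) = 9 - 3*P
o = 29 (o = 20 + (-3)² = 20 + 9 = 29)
c(J) = 8 - √2755/551 (c(J) = 8 - √(8 - 14/38)/29 = 8 - √(8 - 14*1/38)/29 = 8 - √(8 - 7/19)/29 = 8 - √(145/19)/29 = 8 - √2755/19/29 = 8 - √2755/551)
y(-1908) + c(-1371) = (9 - 3*(-1908)) + (8 - √2755/551) = (9 + 5724) + (8 - √2755/551) = 5733 + (8 - √2755/551) = 5741 - √2755/551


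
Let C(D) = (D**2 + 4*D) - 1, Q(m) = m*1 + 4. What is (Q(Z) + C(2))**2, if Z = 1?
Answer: 256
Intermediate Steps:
Q(m) = 4 + m (Q(m) = m + 4 = 4 + m)
C(D) = -1 + D**2 + 4*D
(Q(Z) + C(2))**2 = ((4 + 1) + (-1 + 2**2 + 4*2))**2 = (5 + (-1 + 4 + 8))**2 = (5 + 11)**2 = 16**2 = 256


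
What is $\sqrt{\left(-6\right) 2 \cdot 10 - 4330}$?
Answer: $5 i \sqrt{178} \approx 66.708 i$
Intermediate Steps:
$\sqrt{\left(-6\right) 2 \cdot 10 - 4330} = \sqrt{\left(-12\right) 10 - 4330} = \sqrt{-120 - 4330} = \sqrt{-4450} = 5 i \sqrt{178}$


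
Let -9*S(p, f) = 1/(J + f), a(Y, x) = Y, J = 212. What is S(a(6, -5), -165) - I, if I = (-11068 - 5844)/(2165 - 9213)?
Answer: -895103/372663 ≈ -2.4019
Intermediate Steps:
S(p, f) = -1/(9*(212 + f))
I = 2114/881 (I = -16912/(-7048) = -16912*(-1/7048) = 2114/881 ≈ 2.3995)
S(a(6, -5), -165) - I = -1/(1908 + 9*(-165)) - 1*2114/881 = -1/(1908 - 1485) - 2114/881 = -1/423 - 2114/881 = -895103/372663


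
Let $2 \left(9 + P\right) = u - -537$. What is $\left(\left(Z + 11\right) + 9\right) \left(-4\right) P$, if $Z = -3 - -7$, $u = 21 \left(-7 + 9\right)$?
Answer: $-26928$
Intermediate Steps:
$u = 42$ ($u = 21 \cdot 2 = 42$)
$Z = 4$ ($Z = -3 + 7 = 4$)
$P = \frac{561}{2}$ ($P = -9 + \frac{42 - -537}{2} = -9 + \frac{42 + 537}{2} = -9 + \frac{1}{2} \cdot 579 = -9 + \frac{579}{2} = \frac{561}{2} \approx 280.5$)
$\left(\left(Z + 11\right) + 9\right) \left(-4\right) P = \left(\left(4 + 11\right) + 9\right) \left(-4\right) \frac{561}{2} = \left(15 + 9\right) \left(-4\right) \frac{561}{2} = 24 \left(-4\right) \frac{561}{2} = \left(-96\right) \frac{561}{2} = -26928$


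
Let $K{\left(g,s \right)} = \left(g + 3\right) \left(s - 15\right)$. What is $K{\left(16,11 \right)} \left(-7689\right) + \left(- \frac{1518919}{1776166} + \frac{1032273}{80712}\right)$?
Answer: $\frac{4654161818036271}{7964328344} \approx 5.8438 \cdot 10^{5}$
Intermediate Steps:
$K{\left(g,s \right)} = \left(-15 + s\right) \left(3 + g\right)$ ($K{\left(g,s \right)} = \left(3 + g\right) \left(-15 + s\right) = \left(-15 + s\right) \left(3 + g\right)$)
$K{\left(16,11 \right)} \left(-7689\right) + \left(- \frac{1518919}{1776166} + \frac{1032273}{80712}\right) = \left(-45 - 240 + 3 \cdot 11 + 16 \cdot 11\right) \left(-7689\right) + \left(- \frac{1518919}{1776166} + \frac{1032273}{80712}\right) = \left(-45 - 240 + 33 + 176\right) \left(-7689\right) + \left(\left(-1518919\right) \frac{1}{1776166} + 1032273 \cdot \frac{1}{80712}\right) = \left(-76\right) \left(-7689\right) + \left(- \frac{1518919}{1776166} + \frac{114697}{8968}\right) = 584364 + \frac{95049623055}{7964328344} = \frac{4654161818036271}{7964328344}$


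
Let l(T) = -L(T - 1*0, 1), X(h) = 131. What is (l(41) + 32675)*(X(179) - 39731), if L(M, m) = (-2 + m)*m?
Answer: -1293969600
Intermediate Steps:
L(M, m) = m*(-2 + m)
l(T) = 1 (l(T) = -(-2 + 1) = -(-1) = -1*(-1) = 1)
(l(41) + 32675)*(X(179) - 39731) = (1 + 32675)*(131 - 39731) = 32676*(-39600) = -1293969600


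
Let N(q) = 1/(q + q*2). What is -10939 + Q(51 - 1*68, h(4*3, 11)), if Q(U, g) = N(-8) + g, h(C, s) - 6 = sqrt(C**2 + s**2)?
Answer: -262393/24 + sqrt(265) ≈ -10917.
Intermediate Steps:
N(q) = 1/(3*q) (N(q) = 1/(q + 2*q) = 1/(3*q))
h(C, s) = 6 + sqrt(C**2 + s**2)
Q(U, g) = -1/24 + g (Q(U, g) = (1/3)/(-8) + g = (1/3)*(-1/8) + g = -1/24 + g)
-10939 + Q(51 - 1*68, h(4*3, 11)) = -10939 + (-1/24 + (6 + sqrt((4*3)**2 + 11**2))) = -10939 + (-1/24 + (6 + sqrt(12**2 + 121))) = -10939 + (-1/24 + (6 + sqrt(144 + 121))) = -10939 + (-1/24 + (6 + sqrt(265))) = -10939 + (143/24 + sqrt(265)) = -262393/24 + sqrt(265)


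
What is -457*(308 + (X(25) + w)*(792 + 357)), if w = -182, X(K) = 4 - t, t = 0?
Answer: 93325798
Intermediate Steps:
X(K) = 4 (X(K) = 4 - 1*0 = 4 + 0 = 4)
-457*(308 + (X(25) + w)*(792 + 357)) = -457*(308 + (4 - 182)*(792 + 357)) = -457*(308 - 178*1149) = -457*(308 - 204522) = -457*(-204214) = 93325798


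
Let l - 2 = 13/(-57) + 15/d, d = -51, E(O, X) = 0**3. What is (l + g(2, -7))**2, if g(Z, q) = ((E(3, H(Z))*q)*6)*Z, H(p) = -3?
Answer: 2050624/938961 ≈ 2.1839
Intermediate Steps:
E(O, X) = 0
g(Z, q) = 0 (g(Z, q) = ((0*q)*6)*Z = (0*6)*Z = 0*Z = 0)
l = 1432/969 (l = 2 + (13/(-57) + 15/(-51)) = 2 + (13*(-1/57) + 15*(-1/51)) = 2 + (-13/57 - 5/17) = 2 - 506/969 = 1432/969 ≈ 1.4778)
(l + g(2, -7))**2 = (1432/969 + 0)**2 = (1432/969)**2 = 2050624/938961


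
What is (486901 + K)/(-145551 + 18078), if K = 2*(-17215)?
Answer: -452471/127473 ≈ -3.5495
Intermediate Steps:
K = -34430
(486901 + K)/(-145551 + 18078) = (486901 - 34430)/(-145551 + 18078) = 452471/(-127473) = 452471*(-1/127473) = -452471/127473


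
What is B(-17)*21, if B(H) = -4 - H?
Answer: 273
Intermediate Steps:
B(-17)*21 = (-4 - 1*(-17))*21 = (-4 + 17)*21 = 13*21 = 273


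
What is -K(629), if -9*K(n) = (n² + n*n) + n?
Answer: 791911/9 ≈ 87990.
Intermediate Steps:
K(n) = -2*n²/9 - n/9 (K(n) = -((n² + n*n) + n)/9 = -((n² + n²) + n)/9 = -(2*n² + n)/9 = -(n + 2*n²)/9 = -2*n²/9 - n/9)
-K(629) = -(-1)*629*(1 + 2*629)/9 = -(-1)*629*(1 + 1258)/9 = -(-1)*629*1259/9 = -1*(-791911/9) = 791911/9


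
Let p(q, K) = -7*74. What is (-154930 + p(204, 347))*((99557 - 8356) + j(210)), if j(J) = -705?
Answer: -14067422208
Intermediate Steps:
p(q, K) = -518
(-154930 + p(204, 347))*((99557 - 8356) + j(210)) = (-154930 - 518)*((99557 - 8356) - 705) = -155448*(91201 - 705) = -155448*90496 = -14067422208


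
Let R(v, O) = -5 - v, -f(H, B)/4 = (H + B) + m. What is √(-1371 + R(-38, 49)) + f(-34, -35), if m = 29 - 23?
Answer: 252 + I*√1338 ≈ 252.0 + 36.579*I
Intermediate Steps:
m = 6
f(H, B) = -24 - 4*B - 4*H (f(H, B) = -4*((H + B) + 6) = -4*((B + H) + 6) = -4*(6 + B + H) = -24 - 4*B - 4*H)
√(-1371 + R(-38, 49)) + f(-34, -35) = √(-1371 + (-5 - 1*(-38))) + (-24 - 4*(-35) - 4*(-34)) = √(-1371 + (-5 + 38)) + (-24 + 140 + 136) = √(-1371 + 33) + 252 = √(-1338) + 252 = I*√1338 + 252 = 252 + I*√1338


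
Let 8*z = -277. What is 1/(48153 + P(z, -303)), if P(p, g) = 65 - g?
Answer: 1/48521 ≈ 2.0610e-5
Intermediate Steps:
z = -277/8 (z = (1/8)*(-277) = -277/8 ≈ -34.625)
1/(48153 + P(z, -303)) = 1/(48153 + (65 - 1*(-303))) = 1/(48153 + (65 + 303)) = 1/(48153 + 368) = 1/48521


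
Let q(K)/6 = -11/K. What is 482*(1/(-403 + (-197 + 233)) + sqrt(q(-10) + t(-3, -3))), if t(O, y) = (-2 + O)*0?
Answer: -482/367 + 482*sqrt(165)/5 ≈ 1237.0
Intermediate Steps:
t(O, y) = 0
q(K) = -66/K (q(K) = 6*(-11/K) = -66/K)
482*(1/(-403 + (-197 + 233)) + sqrt(q(-10) + t(-3, -3))) = 482*(1/(-403 + (-197 + 233)) + sqrt(-66/(-10) + 0)) = 482*(1/(-403 + 36) + sqrt(-66*(-1/10) + 0)) = 482*(1/(-367) + sqrt(33/5 + 0)) = 482*(-1/367 + sqrt(33/5)) = 482*(-1/367 + sqrt(165)/5) = -482/367 + 482*sqrt(165)/5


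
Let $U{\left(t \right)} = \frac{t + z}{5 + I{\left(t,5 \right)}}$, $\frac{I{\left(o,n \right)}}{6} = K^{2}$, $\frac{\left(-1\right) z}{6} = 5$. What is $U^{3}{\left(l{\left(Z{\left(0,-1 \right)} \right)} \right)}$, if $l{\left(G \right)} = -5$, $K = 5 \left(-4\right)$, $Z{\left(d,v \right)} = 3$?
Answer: $- \frac{343}{111284641} \approx -3.0822 \cdot 10^{-6}$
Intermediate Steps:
$K = -20$
$z = -30$ ($z = \left(-6\right) 5 = -30$)
$I{\left(o,n \right)} = 2400$ ($I{\left(o,n \right)} = 6 \left(-20\right)^{2} = 6 \cdot 400 = 2400$)
$U{\left(t \right)} = - \frac{6}{481} + \frac{t}{2405}$ ($U{\left(t \right)} = \frac{t - 30}{5 + 2400} = \frac{-30 + t}{2405} = \left(-30 + t\right) \frac{1}{2405} = - \frac{6}{481} + \frac{t}{2405}$)
$U^{3}{\left(l{\left(Z{\left(0,-1 \right)} \right)} \right)} = \left(- \frac{6}{481} + \frac{1}{2405} \left(-5\right)\right)^{3} = \left(- \frac{6}{481} - \frac{1}{481}\right)^{3} = \left(- \frac{7}{481}\right)^{3} = - \frac{343}{111284641}$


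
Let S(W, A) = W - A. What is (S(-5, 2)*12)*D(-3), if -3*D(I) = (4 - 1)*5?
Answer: 420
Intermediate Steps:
D(I) = -5 (D(I) = -(4 - 1)*5/3 = -5)
(S(-5, 2)*12)*D(-3) = ((-5 - 1*2)*12)*(-5) = ((-5 - 2)*12)*(-5) = -7*12*(-5) = -84*(-5) = 420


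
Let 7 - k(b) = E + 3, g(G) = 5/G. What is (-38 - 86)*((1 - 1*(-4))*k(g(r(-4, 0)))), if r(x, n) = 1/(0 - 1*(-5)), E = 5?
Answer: 620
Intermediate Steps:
r(x, n) = 1/5 (r(x, n) = 1/(0 + 5) = 1/5)
k(b) = -1 (k(b) = 7 - (5 + 3) = 7 - 1*8 = 7 - 8 = -1)
(-38 - 86)*((1 - 1*(-4))*k(g(r(-4, 0)))) = (-38 - 86)*((1 - 1*(-4))*(-1)) = -124*(1 + 4)*(-1) = -620*(-1) = -124*(-5) = 620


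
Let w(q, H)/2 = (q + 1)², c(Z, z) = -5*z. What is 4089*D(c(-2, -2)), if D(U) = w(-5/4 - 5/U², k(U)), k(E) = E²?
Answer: 36801/50 ≈ 736.02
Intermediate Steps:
w(q, H) = 2*(1 + q)² (w(q, H) = 2*(q + 1)² = 2*(1 + q)²)
D(U) = 2*(-¼ - 5/U²)² (D(U) = 2*(1 + (-5/4 - 5/U²))² = 2*(-¼ - 5/U²)²)
4089*D(c(-2, -2)) = 4089*((20 + (-5*(-2))²)²/(8*(-5*(-2))⁴)) = 4089*((⅛)*(20 + 10²)²/10⁴) = 4089*((⅛)*(1/10000)*(20 + 100)²) = 4089*((⅛)*(1/10000)*120²) = 4089*((⅛)*(1/10000)*14400) = 4089*(9/50) = 36801/50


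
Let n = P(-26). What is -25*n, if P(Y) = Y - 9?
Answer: 875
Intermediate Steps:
P(Y) = -9 + Y
n = -35 (n = -9 - 26 = -35)
-25*n = -25*(-35) = 875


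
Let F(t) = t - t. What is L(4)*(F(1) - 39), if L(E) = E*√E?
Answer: -312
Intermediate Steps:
F(t) = 0
L(E) = E^(3/2)
L(4)*(F(1) - 39) = 4^(3/2)*(0 - 39) = 8*(-39) = -312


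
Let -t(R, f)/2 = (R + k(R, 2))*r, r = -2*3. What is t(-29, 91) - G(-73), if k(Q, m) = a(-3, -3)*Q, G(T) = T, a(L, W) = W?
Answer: 769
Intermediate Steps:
r = -6
k(Q, m) = -3*Q
t(R, f) = -24*R (t(R, f) = -2*(R - 3*R)*(-6) = -2*(-2*R)*(-6) = -24*R)
t(-29, 91) - G(-73) = -24*(-29) - 1*(-73) = 696 + 73 = 769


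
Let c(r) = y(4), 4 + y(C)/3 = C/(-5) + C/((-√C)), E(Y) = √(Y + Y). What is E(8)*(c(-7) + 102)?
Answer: 1632/5 ≈ 326.40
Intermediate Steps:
E(Y) = √2*√Y (E(Y) = √(2*Y) = √2*√Y)
y(C) = -12 - 3*√C - 3*C/5 (y(C) = -12 + 3*(C/(-5) + C/((-√C))) = -12 + 3*(C*(-⅕) + C*(-1/√C)) = -12 + 3*(-C/5 - √C) = -12 + 3*(-√C - C/5) = -12 + (-3*√C - 3*C/5) = -12 - 3*√C - 3*C/5)
c(r) = -102/5 (c(r) = -12 - 3*√4 - ⅗*4 = -12 - 3*2 - 12/5 = -12 - 6 - 12/5 = -102/5)
E(8)*(c(-7) + 102) = (√2*√8)*(-102/5 + 102) = (√2*(2*√2))*(408/5) = 4*(408/5) = 1632/5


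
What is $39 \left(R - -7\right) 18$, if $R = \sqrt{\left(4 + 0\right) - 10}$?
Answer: $4914 + 702 i \sqrt{6} \approx 4914.0 + 1719.5 i$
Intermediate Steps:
$R = i \sqrt{6}$ ($R = \sqrt{4 - 10} = \sqrt{-6} = i \sqrt{6} \approx 2.4495 i$)
$39 \left(R - -7\right) 18 = 39 \left(i \sqrt{6} - -7\right) 18 = 39 \left(i \sqrt{6} + 7\right) 18 = 39 \left(7 + i \sqrt{6}\right) 18 = \left(273 + 39 i \sqrt{6}\right) 18 = 4914 + 702 i \sqrt{6}$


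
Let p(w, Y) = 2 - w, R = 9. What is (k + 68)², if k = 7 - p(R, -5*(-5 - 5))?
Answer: 6724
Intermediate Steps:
k = 14 (k = 7 - (2 - 1*9) = 7 - (2 - 9) = 7 - 1*(-7) = 7 + 7 = 14)
(k + 68)² = (14 + 68)² = 82² = 6724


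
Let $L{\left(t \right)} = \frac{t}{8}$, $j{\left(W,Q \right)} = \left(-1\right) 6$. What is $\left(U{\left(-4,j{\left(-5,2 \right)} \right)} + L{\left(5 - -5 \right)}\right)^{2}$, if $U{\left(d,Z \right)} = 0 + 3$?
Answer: $\frac{289}{16} \approx 18.063$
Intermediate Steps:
$j{\left(W,Q \right)} = -6$
$U{\left(d,Z \right)} = 3$
$L{\left(t \right)} = \frac{t}{8}$ ($L{\left(t \right)} = t \frac{1}{8} = \frac{t}{8}$)
$\left(U{\left(-4,j{\left(-5,2 \right)} \right)} + L{\left(5 - -5 \right)}\right)^{2} = \left(3 + \frac{5 - -5}{8}\right)^{2} = \left(3 + \frac{5 + 5}{8}\right)^{2} = \left(3 + \frac{1}{8} \cdot 10\right)^{2} = \left(3 + \frac{5}{4}\right)^{2} = \left(\frac{17}{4}\right)^{2} = \frac{289}{16}$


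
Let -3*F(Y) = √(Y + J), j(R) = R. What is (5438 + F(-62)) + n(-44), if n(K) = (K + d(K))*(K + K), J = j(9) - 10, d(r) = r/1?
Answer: 13182 - I*√7 ≈ 13182.0 - 2.6458*I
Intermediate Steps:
d(r) = r (d(r) = r*1 = r)
J = -1 (J = 9 - 10 = -1)
n(K) = 4*K² (n(K) = (K + K)*(K + K) = (2*K)*(2*K) = 4*K²)
F(Y) = -√(-1 + Y)/3 (F(Y) = -√(Y - 1)/3 = -√(-1 + Y)/3)
(5438 + F(-62)) + n(-44) = (5438 - √(-1 - 62)/3) + 4*(-44)² = (5438 - I*√7) + 4*1936 = (5438 - I*√7) + 7744 = 13182 - I*√7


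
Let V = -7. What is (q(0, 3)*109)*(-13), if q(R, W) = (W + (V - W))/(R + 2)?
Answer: 9919/2 ≈ 4959.5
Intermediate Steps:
q(R, W) = -7/(2 + R) (q(R, W) = (W + (-7 - W))/(R + 2) = -7/(2 + R))
(q(0, 3)*109)*(-13) = (-7/(2 + 0)*109)*(-13) = (-7/2*109)*(-13) = (-7*1/2*109)*(-13) = -7/2*109*(-13) = -763/2*(-13) = 9919/2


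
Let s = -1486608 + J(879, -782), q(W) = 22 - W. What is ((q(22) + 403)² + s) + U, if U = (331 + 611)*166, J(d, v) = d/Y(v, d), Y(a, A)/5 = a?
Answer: -4566204449/3910 ≈ -1.1678e+6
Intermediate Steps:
Y(a, A) = 5*a
J(d, v) = d/(5*v) (J(d, v) = d/((5*v)) = d*(1/(5*v)) = d/(5*v))
s = -5812638159/3910 (s = -1486608 + (⅕)*879/(-782) = -1486608 + (⅕)*879*(-1/782) = -1486608 - 879/3910 = -5812638159/3910 ≈ -1.4866e+6)
U = 156372 (U = 942*166 = 156372)
((q(22) + 403)² + s) + U = (((22 - 1*22) + 403)² - 5812638159/3910) + 156372 = (((22 - 22) + 403)² - 5812638159/3910) + 156372 = ((0 + 403)² - 5812638159/3910) + 156372 = (403² - 5812638159/3910) + 156372 = (162409 - 5812638159/3910) + 156372 = -5177618969/3910 + 156372 = -4566204449/3910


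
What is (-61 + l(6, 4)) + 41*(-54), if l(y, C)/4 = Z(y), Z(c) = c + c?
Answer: -2227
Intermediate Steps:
Z(c) = 2*c
l(y, C) = 8*y (l(y, C) = 4*(2*y) = 8*y)
(-61 + l(6, 4)) + 41*(-54) = (-61 + 8*6) + 41*(-54) = (-61 + 48) - 2214 = -13 - 2214 = -2227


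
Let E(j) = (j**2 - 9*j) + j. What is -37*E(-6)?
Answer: -3108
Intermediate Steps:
E(j) = j**2 - 8*j
-37*E(-6) = -(-222)*(-8 - 6) = -(-222)*(-14) = -37*84 = -3108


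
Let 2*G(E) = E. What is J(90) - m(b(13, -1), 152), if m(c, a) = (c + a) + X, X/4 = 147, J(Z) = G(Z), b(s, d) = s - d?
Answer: -709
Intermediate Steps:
G(E) = E/2
J(Z) = Z/2
X = 588 (X = 4*147 = 588)
m(c, a) = 588 + a + c (m(c, a) = (c + a) + 588 = (a + c) + 588 = 588 + a + c)
J(90) - m(b(13, -1), 152) = (½)*90 - (588 + 152 + (13 - 1*(-1))) = 45 - (588 + 152 + (13 + 1)) = 45 - (588 + 152 + 14) = 45 - 1*754 = 45 - 754 = -709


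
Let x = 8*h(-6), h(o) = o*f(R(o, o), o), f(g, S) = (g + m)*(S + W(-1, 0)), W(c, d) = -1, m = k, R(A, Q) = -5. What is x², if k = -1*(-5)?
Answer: 0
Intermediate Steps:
k = 5
m = 5
f(g, S) = (-1 + S)*(5 + g) (f(g, S) = (g + 5)*(S - 1) = (5 + g)*(-1 + S) = (-1 + S)*(5 + g))
h(o) = 0 (h(o) = o*(-5 - 1*(-5) + 5*o + o*(-5)) = o*(-5 + 5 + 5*o - 5*o) = o*0 = 0)
x = 0 (x = 8*0 = 0)
x² = 0² = 0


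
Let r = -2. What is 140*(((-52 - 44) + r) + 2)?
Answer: -13440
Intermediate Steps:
140*(((-52 - 44) + r) + 2) = 140*(((-52 - 44) - 2) + 2) = 140*((-96 - 2) + 2) = 140*(-98 + 2) = 140*(-96) = -13440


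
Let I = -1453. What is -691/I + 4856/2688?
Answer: 1114147/488208 ≈ 2.2821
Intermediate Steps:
-691/I + 4856/2688 = -691/(-1453) + 4856/2688 = -691*(-1/1453) + 4856*(1/2688) = 691/1453 + 607/336 = 1114147/488208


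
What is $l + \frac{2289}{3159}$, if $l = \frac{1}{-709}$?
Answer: $\frac{539914}{746577} \approx 0.72319$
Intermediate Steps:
$l = - \frac{1}{709} \approx -0.0014104$
$l + \frac{2289}{3159} = - \frac{1}{709} + \frac{2289}{3159} = - \frac{1}{709} + 2289 \cdot \frac{1}{3159} = - \frac{1}{709} + \frac{763}{1053} = \frac{539914}{746577}$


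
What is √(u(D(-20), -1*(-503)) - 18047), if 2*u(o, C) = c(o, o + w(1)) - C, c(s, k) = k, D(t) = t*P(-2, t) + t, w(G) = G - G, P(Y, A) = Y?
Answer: I*√73154/2 ≈ 135.23*I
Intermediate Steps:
w(G) = 0
D(t) = -t (D(t) = t*(-2) + t = -2*t + t = -t)
u(o, C) = o/2 - C/2 (u(o, C) = ((o + 0) - C)/2 = (o - C)/2 = o/2 - C/2)
√(u(D(-20), -1*(-503)) - 18047) = √(((-1*(-20))/2 - (-1)*(-503)/2) - 18047) = √(((½)*20 - ½*503) - 18047) = √((10 - 503/2) - 18047) = √(-483/2 - 18047) = √(-36577/2) = I*√73154/2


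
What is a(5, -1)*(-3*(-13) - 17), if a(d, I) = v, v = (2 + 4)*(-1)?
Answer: -132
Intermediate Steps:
v = -6 (v = 6*(-1) = -6)
a(d, I) = -6
a(5, -1)*(-3*(-13) - 17) = -6*(-3*(-13) - 17) = -6*(39 - 17) = -6*22 = -132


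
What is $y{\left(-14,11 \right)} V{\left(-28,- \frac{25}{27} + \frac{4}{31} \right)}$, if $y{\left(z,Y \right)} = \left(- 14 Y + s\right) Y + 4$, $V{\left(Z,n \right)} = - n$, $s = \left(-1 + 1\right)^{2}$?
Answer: $- \frac{1127230}{837} \approx -1346.8$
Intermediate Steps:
$s = 0$ ($s = 0^{2} = 0$)
$y{\left(z,Y \right)} = 4 - 14 Y^{2}$ ($y{\left(z,Y \right)} = \left(- 14 Y + 0\right) Y + 4 = - 14 Y Y + 4 = - 14 Y^{2} + 4 = 4 - 14 Y^{2}$)
$y{\left(-14,11 \right)} V{\left(-28,- \frac{25}{27} + \frac{4}{31} \right)} = \left(4 - 14 \cdot 11^{2}\right) \left(- (- \frac{25}{27} + \frac{4}{31})\right) = \left(4 - 1694\right) \left(- (\left(-25\right) \frac{1}{27} + 4 \cdot \frac{1}{31})\right) = \left(4 - 1694\right) \left(- (- \frac{25}{27} + \frac{4}{31})\right) = - 1690 \left(\left(-1\right) \left(- \frac{667}{837}\right)\right) = \left(-1690\right) \frac{667}{837} = - \frac{1127230}{837}$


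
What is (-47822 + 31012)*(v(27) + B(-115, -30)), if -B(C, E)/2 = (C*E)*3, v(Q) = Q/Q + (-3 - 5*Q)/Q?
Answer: 3132324970/9 ≈ 3.4804e+8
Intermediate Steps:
v(Q) = 1 + (-3 - 5*Q)/Q
B(C, E) = -6*C*E (B(C, E) = -2*C*E*3 = -6*C*E)
(-47822 + 31012)*(v(27) + B(-115, -30)) = (-47822 + 31012)*((-4 - 3/27) - 6*(-115)*(-30)) = -16810*((-4 - 3*1/27) - 20700) = -16810*((-4 - ⅑) - 20700) = -16810*(-37/9 - 20700) = -16810*(-186337/9) = 3132324970/9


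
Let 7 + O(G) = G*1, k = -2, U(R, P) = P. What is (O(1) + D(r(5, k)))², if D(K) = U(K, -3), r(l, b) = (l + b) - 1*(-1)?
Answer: 81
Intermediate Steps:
r(l, b) = 1 + b + l (r(l, b) = (b + l) + 1 = 1 + b + l)
O(G) = -7 + G (O(G) = -7 + G*1 = -7 + G)
D(K) = -3
(O(1) + D(r(5, k)))² = ((-7 + 1) - 3)² = (-6 - 3)² = (-9)² = 81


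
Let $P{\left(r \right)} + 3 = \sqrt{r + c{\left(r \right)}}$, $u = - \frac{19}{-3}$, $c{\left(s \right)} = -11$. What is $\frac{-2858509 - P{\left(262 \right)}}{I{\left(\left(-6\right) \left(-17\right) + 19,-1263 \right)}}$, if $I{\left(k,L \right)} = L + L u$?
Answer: $\frac{1429253}{4631} + \frac{\sqrt{251}}{9262} \approx 308.63$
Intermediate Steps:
$u = \frac{19}{3}$ ($u = \left(-19\right) \left(- \frac{1}{3}\right) = \frac{19}{3} \approx 6.3333$)
$I{\left(k,L \right)} = \frac{22 L}{3}$ ($I{\left(k,L \right)} = L + L \frac{19}{3} = L + \frac{19 L}{3} = \frac{22 L}{3}$)
$P{\left(r \right)} = -3 + \sqrt{-11 + r}$ ($P{\left(r \right)} = -3 + \sqrt{r - 11} = -3 + \sqrt{-11 + r}$)
$\frac{-2858509 - P{\left(262 \right)}}{I{\left(\left(-6\right) \left(-17\right) + 19,-1263 \right)}} = \frac{-2858509 - \left(-3 + \sqrt{-11 + 262}\right)}{\frac{22}{3} \left(-1263\right)} = \frac{-2858509 - \left(-3 + \sqrt{251}\right)}{-9262} = \left(-2858509 + \left(3 - \sqrt{251}\right)\right) \left(- \frac{1}{9262}\right) = \left(-2858506 - \sqrt{251}\right) \left(- \frac{1}{9262}\right) = \frac{1429253}{4631} + \frac{\sqrt{251}}{9262}$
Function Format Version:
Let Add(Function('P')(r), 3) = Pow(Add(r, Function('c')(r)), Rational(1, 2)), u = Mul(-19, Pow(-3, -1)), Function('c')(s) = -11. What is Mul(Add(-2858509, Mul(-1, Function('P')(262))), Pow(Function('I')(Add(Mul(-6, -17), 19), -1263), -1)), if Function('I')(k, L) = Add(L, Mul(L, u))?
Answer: Add(Rational(1429253, 4631), Mul(Rational(1, 9262), Pow(251, Rational(1, 2)))) ≈ 308.63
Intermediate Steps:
u = Rational(19, 3) (u = Mul(-19, Rational(-1, 3)) = Rational(19, 3) ≈ 6.3333)
Function('I')(k, L) = Mul(Rational(22, 3), L) (Function('I')(k, L) = Add(L, Mul(L, Rational(19, 3))) = Add(L, Mul(Rational(19, 3), L)) = Mul(Rational(22, 3), L))
Function('P')(r) = Add(-3, Pow(Add(-11, r), Rational(1, 2))) (Function('P')(r) = Add(-3, Pow(Add(r, -11), Rational(1, 2))) = Add(-3, Pow(Add(-11, r), Rational(1, 2))))
Mul(Add(-2858509, Mul(-1, Function('P')(262))), Pow(Function('I')(Add(Mul(-6, -17), 19), -1263), -1)) = Mul(Add(-2858509, Mul(-1, Add(-3, Pow(Add(-11, 262), Rational(1, 2))))), Pow(Mul(Rational(22, 3), -1263), -1)) = Mul(Add(-2858509, Mul(-1, Add(-3, Pow(251, Rational(1, 2))))), Pow(-9262, -1)) = Mul(Add(-2858509, Add(3, Mul(-1, Pow(251, Rational(1, 2))))), Rational(-1, 9262)) = Mul(Add(-2858506, Mul(-1, Pow(251, Rational(1, 2)))), Rational(-1, 9262)) = Add(Rational(1429253, 4631), Mul(Rational(1, 9262), Pow(251, Rational(1, 2))))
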